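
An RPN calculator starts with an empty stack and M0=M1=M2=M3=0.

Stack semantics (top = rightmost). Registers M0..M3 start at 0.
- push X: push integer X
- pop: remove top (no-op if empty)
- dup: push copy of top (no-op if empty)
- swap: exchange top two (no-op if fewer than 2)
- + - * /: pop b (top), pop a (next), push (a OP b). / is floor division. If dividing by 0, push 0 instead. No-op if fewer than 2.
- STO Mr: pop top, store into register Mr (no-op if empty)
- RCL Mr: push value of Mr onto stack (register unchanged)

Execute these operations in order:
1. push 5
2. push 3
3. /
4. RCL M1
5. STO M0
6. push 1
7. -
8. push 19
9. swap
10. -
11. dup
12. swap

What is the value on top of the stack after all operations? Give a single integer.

Answer: 19

Derivation:
After op 1 (push 5): stack=[5] mem=[0,0,0,0]
After op 2 (push 3): stack=[5,3] mem=[0,0,0,0]
After op 3 (/): stack=[1] mem=[0,0,0,0]
After op 4 (RCL M1): stack=[1,0] mem=[0,0,0,0]
After op 5 (STO M0): stack=[1] mem=[0,0,0,0]
After op 6 (push 1): stack=[1,1] mem=[0,0,0,0]
After op 7 (-): stack=[0] mem=[0,0,0,0]
After op 8 (push 19): stack=[0,19] mem=[0,0,0,0]
After op 9 (swap): stack=[19,0] mem=[0,0,0,0]
After op 10 (-): stack=[19] mem=[0,0,0,0]
After op 11 (dup): stack=[19,19] mem=[0,0,0,0]
After op 12 (swap): stack=[19,19] mem=[0,0,0,0]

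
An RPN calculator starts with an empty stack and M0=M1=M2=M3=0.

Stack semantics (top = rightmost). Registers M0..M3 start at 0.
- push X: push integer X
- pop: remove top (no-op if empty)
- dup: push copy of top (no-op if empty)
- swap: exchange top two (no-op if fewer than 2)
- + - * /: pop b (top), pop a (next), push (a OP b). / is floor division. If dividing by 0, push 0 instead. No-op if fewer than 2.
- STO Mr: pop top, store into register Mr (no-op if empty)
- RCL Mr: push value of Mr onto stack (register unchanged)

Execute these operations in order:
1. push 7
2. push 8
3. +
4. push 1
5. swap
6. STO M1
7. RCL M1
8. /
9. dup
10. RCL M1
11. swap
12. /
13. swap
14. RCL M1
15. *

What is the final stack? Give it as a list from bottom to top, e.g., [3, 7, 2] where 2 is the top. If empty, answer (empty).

After op 1 (push 7): stack=[7] mem=[0,0,0,0]
After op 2 (push 8): stack=[7,8] mem=[0,0,0,0]
After op 3 (+): stack=[15] mem=[0,0,0,0]
After op 4 (push 1): stack=[15,1] mem=[0,0,0,0]
After op 5 (swap): stack=[1,15] mem=[0,0,0,0]
After op 6 (STO M1): stack=[1] mem=[0,15,0,0]
After op 7 (RCL M1): stack=[1,15] mem=[0,15,0,0]
After op 8 (/): stack=[0] mem=[0,15,0,0]
After op 9 (dup): stack=[0,0] mem=[0,15,0,0]
After op 10 (RCL M1): stack=[0,0,15] mem=[0,15,0,0]
After op 11 (swap): stack=[0,15,0] mem=[0,15,0,0]
After op 12 (/): stack=[0,0] mem=[0,15,0,0]
After op 13 (swap): stack=[0,0] mem=[0,15,0,0]
After op 14 (RCL M1): stack=[0,0,15] mem=[0,15,0,0]
After op 15 (*): stack=[0,0] mem=[0,15,0,0]

Answer: [0, 0]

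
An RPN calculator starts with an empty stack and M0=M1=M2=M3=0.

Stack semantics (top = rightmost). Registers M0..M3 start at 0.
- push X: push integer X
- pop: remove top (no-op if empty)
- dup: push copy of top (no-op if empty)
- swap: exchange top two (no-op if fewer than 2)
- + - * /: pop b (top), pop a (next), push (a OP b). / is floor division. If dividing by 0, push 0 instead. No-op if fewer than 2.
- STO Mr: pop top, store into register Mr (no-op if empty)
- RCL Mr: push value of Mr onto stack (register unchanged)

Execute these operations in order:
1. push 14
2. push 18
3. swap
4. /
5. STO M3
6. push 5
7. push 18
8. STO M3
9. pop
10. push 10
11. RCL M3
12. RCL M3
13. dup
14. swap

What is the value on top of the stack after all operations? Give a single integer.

After op 1 (push 14): stack=[14] mem=[0,0,0,0]
After op 2 (push 18): stack=[14,18] mem=[0,0,0,0]
After op 3 (swap): stack=[18,14] mem=[0,0,0,0]
After op 4 (/): stack=[1] mem=[0,0,0,0]
After op 5 (STO M3): stack=[empty] mem=[0,0,0,1]
After op 6 (push 5): stack=[5] mem=[0,0,0,1]
After op 7 (push 18): stack=[5,18] mem=[0,0,0,1]
After op 8 (STO M3): stack=[5] mem=[0,0,0,18]
After op 9 (pop): stack=[empty] mem=[0,0,0,18]
After op 10 (push 10): stack=[10] mem=[0,0,0,18]
After op 11 (RCL M3): stack=[10,18] mem=[0,0,0,18]
After op 12 (RCL M3): stack=[10,18,18] mem=[0,0,0,18]
After op 13 (dup): stack=[10,18,18,18] mem=[0,0,0,18]
After op 14 (swap): stack=[10,18,18,18] mem=[0,0,0,18]

Answer: 18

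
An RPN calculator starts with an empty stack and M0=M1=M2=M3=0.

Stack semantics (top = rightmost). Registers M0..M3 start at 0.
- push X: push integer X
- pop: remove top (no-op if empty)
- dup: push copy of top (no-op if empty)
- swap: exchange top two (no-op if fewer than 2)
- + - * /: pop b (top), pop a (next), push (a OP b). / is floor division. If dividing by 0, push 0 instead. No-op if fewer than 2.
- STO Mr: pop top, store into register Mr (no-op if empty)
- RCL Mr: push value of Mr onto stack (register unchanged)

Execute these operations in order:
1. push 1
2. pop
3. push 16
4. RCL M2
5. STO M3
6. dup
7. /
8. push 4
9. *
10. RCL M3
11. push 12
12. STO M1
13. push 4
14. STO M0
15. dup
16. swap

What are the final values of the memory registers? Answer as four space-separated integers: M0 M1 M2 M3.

After op 1 (push 1): stack=[1] mem=[0,0,0,0]
After op 2 (pop): stack=[empty] mem=[0,0,0,0]
After op 3 (push 16): stack=[16] mem=[0,0,0,0]
After op 4 (RCL M2): stack=[16,0] mem=[0,0,0,0]
After op 5 (STO M3): stack=[16] mem=[0,0,0,0]
After op 6 (dup): stack=[16,16] mem=[0,0,0,0]
After op 7 (/): stack=[1] mem=[0,0,0,0]
After op 8 (push 4): stack=[1,4] mem=[0,0,0,0]
After op 9 (*): stack=[4] mem=[0,0,0,0]
After op 10 (RCL M3): stack=[4,0] mem=[0,0,0,0]
After op 11 (push 12): stack=[4,0,12] mem=[0,0,0,0]
After op 12 (STO M1): stack=[4,0] mem=[0,12,0,0]
After op 13 (push 4): stack=[4,0,4] mem=[0,12,0,0]
After op 14 (STO M0): stack=[4,0] mem=[4,12,0,0]
After op 15 (dup): stack=[4,0,0] mem=[4,12,0,0]
After op 16 (swap): stack=[4,0,0] mem=[4,12,0,0]

Answer: 4 12 0 0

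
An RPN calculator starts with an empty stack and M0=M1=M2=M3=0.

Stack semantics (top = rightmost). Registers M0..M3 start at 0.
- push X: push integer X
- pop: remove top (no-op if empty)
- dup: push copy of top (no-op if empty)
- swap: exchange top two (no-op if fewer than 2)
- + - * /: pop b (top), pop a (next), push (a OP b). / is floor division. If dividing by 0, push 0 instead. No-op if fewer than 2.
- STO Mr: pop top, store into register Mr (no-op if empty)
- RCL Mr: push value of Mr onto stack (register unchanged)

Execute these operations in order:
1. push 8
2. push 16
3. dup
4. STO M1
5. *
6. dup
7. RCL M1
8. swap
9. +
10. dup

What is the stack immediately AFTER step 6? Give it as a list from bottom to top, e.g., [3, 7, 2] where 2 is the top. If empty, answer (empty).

After op 1 (push 8): stack=[8] mem=[0,0,0,0]
After op 2 (push 16): stack=[8,16] mem=[0,0,0,0]
After op 3 (dup): stack=[8,16,16] mem=[0,0,0,0]
After op 4 (STO M1): stack=[8,16] mem=[0,16,0,0]
After op 5 (*): stack=[128] mem=[0,16,0,0]
After op 6 (dup): stack=[128,128] mem=[0,16,0,0]

[128, 128]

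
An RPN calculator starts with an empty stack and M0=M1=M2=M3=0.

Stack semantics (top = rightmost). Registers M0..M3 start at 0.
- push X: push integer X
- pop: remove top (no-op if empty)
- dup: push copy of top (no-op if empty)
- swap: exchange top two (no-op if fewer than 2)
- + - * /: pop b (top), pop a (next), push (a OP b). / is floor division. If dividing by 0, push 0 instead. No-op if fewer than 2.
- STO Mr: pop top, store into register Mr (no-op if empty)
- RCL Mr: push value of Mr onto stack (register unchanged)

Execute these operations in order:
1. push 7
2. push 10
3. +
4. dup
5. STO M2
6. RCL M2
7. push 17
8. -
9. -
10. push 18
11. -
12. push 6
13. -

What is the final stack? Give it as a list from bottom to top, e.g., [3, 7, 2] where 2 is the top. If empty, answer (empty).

Answer: [-7]

Derivation:
After op 1 (push 7): stack=[7] mem=[0,0,0,0]
After op 2 (push 10): stack=[7,10] mem=[0,0,0,0]
After op 3 (+): stack=[17] mem=[0,0,0,0]
After op 4 (dup): stack=[17,17] mem=[0,0,0,0]
After op 5 (STO M2): stack=[17] mem=[0,0,17,0]
After op 6 (RCL M2): stack=[17,17] mem=[0,0,17,0]
After op 7 (push 17): stack=[17,17,17] mem=[0,0,17,0]
After op 8 (-): stack=[17,0] mem=[0,0,17,0]
After op 9 (-): stack=[17] mem=[0,0,17,0]
After op 10 (push 18): stack=[17,18] mem=[0,0,17,0]
After op 11 (-): stack=[-1] mem=[0,0,17,0]
After op 12 (push 6): stack=[-1,6] mem=[0,0,17,0]
After op 13 (-): stack=[-7] mem=[0,0,17,0]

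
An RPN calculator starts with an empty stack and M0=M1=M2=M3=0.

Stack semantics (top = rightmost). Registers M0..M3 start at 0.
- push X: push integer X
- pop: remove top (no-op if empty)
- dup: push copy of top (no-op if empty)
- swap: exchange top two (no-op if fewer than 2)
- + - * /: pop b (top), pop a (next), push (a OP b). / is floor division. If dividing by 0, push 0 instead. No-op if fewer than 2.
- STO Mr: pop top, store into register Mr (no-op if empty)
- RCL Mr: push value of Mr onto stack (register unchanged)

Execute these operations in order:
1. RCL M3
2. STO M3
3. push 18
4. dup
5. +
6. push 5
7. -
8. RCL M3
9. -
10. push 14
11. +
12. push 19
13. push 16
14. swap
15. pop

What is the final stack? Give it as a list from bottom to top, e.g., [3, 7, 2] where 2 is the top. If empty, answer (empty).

Answer: [45, 16]

Derivation:
After op 1 (RCL M3): stack=[0] mem=[0,0,0,0]
After op 2 (STO M3): stack=[empty] mem=[0,0,0,0]
After op 3 (push 18): stack=[18] mem=[0,0,0,0]
After op 4 (dup): stack=[18,18] mem=[0,0,0,0]
After op 5 (+): stack=[36] mem=[0,0,0,0]
After op 6 (push 5): stack=[36,5] mem=[0,0,0,0]
After op 7 (-): stack=[31] mem=[0,0,0,0]
After op 8 (RCL M3): stack=[31,0] mem=[0,0,0,0]
After op 9 (-): stack=[31] mem=[0,0,0,0]
After op 10 (push 14): stack=[31,14] mem=[0,0,0,0]
After op 11 (+): stack=[45] mem=[0,0,0,0]
After op 12 (push 19): stack=[45,19] mem=[0,0,0,0]
After op 13 (push 16): stack=[45,19,16] mem=[0,0,0,0]
After op 14 (swap): stack=[45,16,19] mem=[0,0,0,0]
After op 15 (pop): stack=[45,16] mem=[0,0,0,0]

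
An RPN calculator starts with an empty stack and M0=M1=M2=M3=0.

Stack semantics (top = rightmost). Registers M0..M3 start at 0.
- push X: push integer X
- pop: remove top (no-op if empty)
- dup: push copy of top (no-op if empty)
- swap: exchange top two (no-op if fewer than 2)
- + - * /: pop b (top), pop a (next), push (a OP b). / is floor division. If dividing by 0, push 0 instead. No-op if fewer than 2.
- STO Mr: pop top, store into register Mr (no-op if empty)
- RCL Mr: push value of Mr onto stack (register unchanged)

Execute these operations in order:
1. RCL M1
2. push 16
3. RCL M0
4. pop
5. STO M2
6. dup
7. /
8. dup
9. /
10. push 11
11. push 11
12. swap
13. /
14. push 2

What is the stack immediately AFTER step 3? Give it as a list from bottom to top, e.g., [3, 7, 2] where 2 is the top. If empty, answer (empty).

After op 1 (RCL M1): stack=[0] mem=[0,0,0,0]
After op 2 (push 16): stack=[0,16] mem=[0,0,0,0]
After op 3 (RCL M0): stack=[0,16,0] mem=[0,0,0,0]

[0, 16, 0]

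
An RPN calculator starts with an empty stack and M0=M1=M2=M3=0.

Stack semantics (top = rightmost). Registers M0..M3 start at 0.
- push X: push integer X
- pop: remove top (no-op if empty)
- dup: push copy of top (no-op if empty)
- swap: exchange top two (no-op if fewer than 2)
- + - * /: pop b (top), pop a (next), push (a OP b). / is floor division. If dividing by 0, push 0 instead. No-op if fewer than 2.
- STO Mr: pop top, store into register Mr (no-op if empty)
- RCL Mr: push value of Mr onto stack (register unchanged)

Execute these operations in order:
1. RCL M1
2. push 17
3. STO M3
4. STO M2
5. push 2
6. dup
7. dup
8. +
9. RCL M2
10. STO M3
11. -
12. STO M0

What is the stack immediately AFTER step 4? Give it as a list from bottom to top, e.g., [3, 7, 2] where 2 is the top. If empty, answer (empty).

After op 1 (RCL M1): stack=[0] mem=[0,0,0,0]
After op 2 (push 17): stack=[0,17] mem=[0,0,0,0]
After op 3 (STO M3): stack=[0] mem=[0,0,0,17]
After op 4 (STO M2): stack=[empty] mem=[0,0,0,17]

(empty)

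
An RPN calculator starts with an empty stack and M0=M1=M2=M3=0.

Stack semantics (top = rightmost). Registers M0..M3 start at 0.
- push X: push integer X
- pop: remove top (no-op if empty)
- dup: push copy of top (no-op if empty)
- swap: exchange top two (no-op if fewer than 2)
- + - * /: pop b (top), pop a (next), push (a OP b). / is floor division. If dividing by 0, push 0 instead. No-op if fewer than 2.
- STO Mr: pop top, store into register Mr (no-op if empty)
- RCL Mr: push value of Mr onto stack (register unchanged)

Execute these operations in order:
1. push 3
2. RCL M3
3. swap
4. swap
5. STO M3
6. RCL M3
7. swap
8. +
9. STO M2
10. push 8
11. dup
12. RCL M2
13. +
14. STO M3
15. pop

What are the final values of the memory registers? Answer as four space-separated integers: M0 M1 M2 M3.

After op 1 (push 3): stack=[3] mem=[0,0,0,0]
After op 2 (RCL M3): stack=[3,0] mem=[0,0,0,0]
After op 3 (swap): stack=[0,3] mem=[0,0,0,0]
After op 4 (swap): stack=[3,0] mem=[0,0,0,0]
After op 5 (STO M3): stack=[3] mem=[0,0,0,0]
After op 6 (RCL M3): stack=[3,0] mem=[0,0,0,0]
After op 7 (swap): stack=[0,3] mem=[0,0,0,0]
After op 8 (+): stack=[3] mem=[0,0,0,0]
After op 9 (STO M2): stack=[empty] mem=[0,0,3,0]
After op 10 (push 8): stack=[8] mem=[0,0,3,0]
After op 11 (dup): stack=[8,8] mem=[0,0,3,0]
After op 12 (RCL M2): stack=[8,8,3] mem=[0,0,3,0]
After op 13 (+): stack=[8,11] mem=[0,0,3,0]
After op 14 (STO M3): stack=[8] mem=[0,0,3,11]
After op 15 (pop): stack=[empty] mem=[0,0,3,11]

Answer: 0 0 3 11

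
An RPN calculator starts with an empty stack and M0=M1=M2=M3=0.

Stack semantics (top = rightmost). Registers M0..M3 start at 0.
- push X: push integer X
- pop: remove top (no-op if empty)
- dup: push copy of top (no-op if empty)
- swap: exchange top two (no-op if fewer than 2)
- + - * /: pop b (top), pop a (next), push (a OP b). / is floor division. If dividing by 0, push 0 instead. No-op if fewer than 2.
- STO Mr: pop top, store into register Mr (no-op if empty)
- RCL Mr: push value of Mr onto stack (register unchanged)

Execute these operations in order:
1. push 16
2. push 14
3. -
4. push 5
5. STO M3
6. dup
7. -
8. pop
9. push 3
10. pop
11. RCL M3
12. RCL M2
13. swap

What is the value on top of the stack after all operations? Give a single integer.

After op 1 (push 16): stack=[16] mem=[0,0,0,0]
After op 2 (push 14): stack=[16,14] mem=[0,0,0,0]
After op 3 (-): stack=[2] mem=[0,0,0,0]
After op 4 (push 5): stack=[2,5] mem=[0,0,0,0]
After op 5 (STO M3): stack=[2] mem=[0,0,0,5]
After op 6 (dup): stack=[2,2] mem=[0,0,0,5]
After op 7 (-): stack=[0] mem=[0,0,0,5]
After op 8 (pop): stack=[empty] mem=[0,0,0,5]
After op 9 (push 3): stack=[3] mem=[0,0,0,5]
After op 10 (pop): stack=[empty] mem=[0,0,0,5]
After op 11 (RCL M3): stack=[5] mem=[0,0,0,5]
After op 12 (RCL M2): stack=[5,0] mem=[0,0,0,5]
After op 13 (swap): stack=[0,5] mem=[0,0,0,5]

Answer: 5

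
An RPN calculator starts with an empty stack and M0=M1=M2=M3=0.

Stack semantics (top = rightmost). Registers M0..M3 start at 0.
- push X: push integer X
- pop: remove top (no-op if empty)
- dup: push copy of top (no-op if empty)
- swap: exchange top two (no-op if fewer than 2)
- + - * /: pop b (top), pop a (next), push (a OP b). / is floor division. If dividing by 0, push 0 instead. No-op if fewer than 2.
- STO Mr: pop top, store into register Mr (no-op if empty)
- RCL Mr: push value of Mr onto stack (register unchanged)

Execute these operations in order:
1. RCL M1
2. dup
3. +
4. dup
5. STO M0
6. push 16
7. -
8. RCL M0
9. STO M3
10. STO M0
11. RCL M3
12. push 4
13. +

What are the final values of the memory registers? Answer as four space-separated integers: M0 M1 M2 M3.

After op 1 (RCL M1): stack=[0] mem=[0,0,0,0]
After op 2 (dup): stack=[0,0] mem=[0,0,0,0]
After op 3 (+): stack=[0] mem=[0,0,0,0]
After op 4 (dup): stack=[0,0] mem=[0,0,0,0]
After op 5 (STO M0): stack=[0] mem=[0,0,0,0]
After op 6 (push 16): stack=[0,16] mem=[0,0,0,0]
After op 7 (-): stack=[-16] mem=[0,0,0,0]
After op 8 (RCL M0): stack=[-16,0] mem=[0,0,0,0]
After op 9 (STO M3): stack=[-16] mem=[0,0,0,0]
After op 10 (STO M0): stack=[empty] mem=[-16,0,0,0]
After op 11 (RCL M3): stack=[0] mem=[-16,0,0,0]
After op 12 (push 4): stack=[0,4] mem=[-16,0,0,0]
After op 13 (+): stack=[4] mem=[-16,0,0,0]

Answer: -16 0 0 0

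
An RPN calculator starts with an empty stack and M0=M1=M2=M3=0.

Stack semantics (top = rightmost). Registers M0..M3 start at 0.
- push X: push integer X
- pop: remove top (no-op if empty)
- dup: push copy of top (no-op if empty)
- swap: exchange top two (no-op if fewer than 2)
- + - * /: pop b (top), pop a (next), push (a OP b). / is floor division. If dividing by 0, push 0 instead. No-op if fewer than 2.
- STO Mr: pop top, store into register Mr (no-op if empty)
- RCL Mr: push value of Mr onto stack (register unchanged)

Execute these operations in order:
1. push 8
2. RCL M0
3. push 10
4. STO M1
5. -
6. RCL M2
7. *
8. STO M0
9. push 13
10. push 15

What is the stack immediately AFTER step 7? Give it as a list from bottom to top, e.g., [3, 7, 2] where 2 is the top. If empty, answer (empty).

After op 1 (push 8): stack=[8] mem=[0,0,0,0]
After op 2 (RCL M0): stack=[8,0] mem=[0,0,0,0]
After op 3 (push 10): stack=[8,0,10] mem=[0,0,0,0]
After op 4 (STO M1): stack=[8,0] mem=[0,10,0,0]
After op 5 (-): stack=[8] mem=[0,10,0,0]
After op 6 (RCL M2): stack=[8,0] mem=[0,10,0,0]
After op 7 (*): stack=[0] mem=[0,10,0,0]

[0]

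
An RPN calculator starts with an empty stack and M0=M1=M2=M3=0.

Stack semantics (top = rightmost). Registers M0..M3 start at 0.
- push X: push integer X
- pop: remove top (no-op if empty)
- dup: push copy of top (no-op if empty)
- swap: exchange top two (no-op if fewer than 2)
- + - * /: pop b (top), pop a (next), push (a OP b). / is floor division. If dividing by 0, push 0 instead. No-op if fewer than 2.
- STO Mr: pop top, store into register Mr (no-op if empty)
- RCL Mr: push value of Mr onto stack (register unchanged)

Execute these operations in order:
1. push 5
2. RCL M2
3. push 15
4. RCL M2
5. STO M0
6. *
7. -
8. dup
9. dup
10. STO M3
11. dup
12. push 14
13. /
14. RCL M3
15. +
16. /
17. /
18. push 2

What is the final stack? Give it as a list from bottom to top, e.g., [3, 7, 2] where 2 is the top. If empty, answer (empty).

Answer: [5, 2]

Derivation:
After op 1 (push 5): stack=[5] mem=[0,0,0,0]
After op 2 (RCL M2): stack=[5,0] mem=[0,0,0,0]
After op 3 (push 15): stack=[5,0,15] mem=[0,0,0,0]
After op 4 (RCL M2): stack=[5,0,15,0] mem=[0,0,0,0]
After op 5 (STO M0): stack=[5,0,15] mem=[0,0,0,0]
After op 6 (*): stack=[5,0] mem=[0,0,0,0]
After op 7 (-): stack=[5] mem=[0,0,0,0]
After op 8 (dup): stack=[5,5] mem=[0,0,0,0]
After op 9 (dup): stack=[5,5,5] mem=[0,0,0,0]
After op 10 (STO M3): stack=[5,5] mem=[0,0,0,5]
After op 11 (dup): stack=[5,5,5] mem=[0,0,0,5]
After op 12 (push 14): stack=[5,5,5,14] mem=[0,0,0,5]
After op 13 (/): stack=[5,5,0] mem=[0,0,0,5]
After op 14 (RCL M3): stack=[5,5,0,5] mem=[0,0,0,5]
After op 15 (+): stack=[5,5,5] mem=[0,0,0,5]
After op 16 (/): stack=[5,1] mem=[0,0,0,5]
After op 17 (/): stack=[5] mem=[0,0,0,5]
After op 18 (push 2): stack=[5,2] mem=[0,0,0,5]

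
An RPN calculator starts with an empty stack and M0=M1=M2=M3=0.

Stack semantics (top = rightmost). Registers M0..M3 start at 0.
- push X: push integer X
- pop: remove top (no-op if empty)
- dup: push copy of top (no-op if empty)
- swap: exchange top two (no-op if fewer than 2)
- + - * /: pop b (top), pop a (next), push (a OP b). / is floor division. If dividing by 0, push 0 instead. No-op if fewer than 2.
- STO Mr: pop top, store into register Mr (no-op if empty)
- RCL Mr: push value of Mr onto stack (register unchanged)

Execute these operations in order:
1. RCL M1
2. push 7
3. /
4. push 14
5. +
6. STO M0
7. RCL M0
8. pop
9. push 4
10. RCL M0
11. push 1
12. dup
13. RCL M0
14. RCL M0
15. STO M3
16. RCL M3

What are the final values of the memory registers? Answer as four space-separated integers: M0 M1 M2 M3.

Answer: 14 0 0 14

Derivation:
After op 1 (RCL M1): stack=[0] mem=[0,0,0,0]
After op 2 (push 7): stack=[0,7] mem=[0,0,0,0]
After op 3 (/): stack=[0] mem=[0,0,0,0]
After op 4 (push 14): stack=[0,14] mem=[0,0,0,0]
After op 5 (+): stack=[14] mem=[0,0,0,0]
After op 6 (STO M0): stack=[empty] mem=[14,0,0,0]
After op 7 (RCL M0): stack=[14] mem=[14,0,0,0]
After op 8 (pop): stack=[empty] mem=[14,0,0,0]
After op 9 (push 4): stack=[4] mem=[14,0,0,0]
After op 10 (RCL M0): stack=[4,14] mem=[14,0,0,0]
After op 11 (push 1): stack=[4,14,1] mem=[14,0,0,0]
After op 12 (dup): stack=[4,14,1,1] mem=[14,0,0,0]
After op 13 (RCL M0): stack=[4,14,1,1,14] mem=[14,0,0,0]
After op 14 (RCL M0): stack=[4,14,1,1,14,14] mem=[14,0,0,0]
After op 15 (STO M3): stack=[4,14,1,1,14] mem=[14,0,0,14]
After op 16 (RCL M3): stack=[4,14,1,1,14,14] mem=[14,0,0,14]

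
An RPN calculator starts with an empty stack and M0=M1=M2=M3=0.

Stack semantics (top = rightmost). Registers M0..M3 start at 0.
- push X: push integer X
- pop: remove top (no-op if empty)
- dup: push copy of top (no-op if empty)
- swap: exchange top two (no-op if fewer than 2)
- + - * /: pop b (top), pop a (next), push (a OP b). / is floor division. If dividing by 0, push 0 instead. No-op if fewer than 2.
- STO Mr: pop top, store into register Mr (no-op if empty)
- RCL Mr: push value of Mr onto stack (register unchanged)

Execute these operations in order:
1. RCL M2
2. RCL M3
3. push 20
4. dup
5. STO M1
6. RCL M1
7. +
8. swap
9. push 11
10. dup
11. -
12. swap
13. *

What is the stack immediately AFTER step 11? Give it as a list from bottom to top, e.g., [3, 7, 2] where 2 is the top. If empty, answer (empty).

After op 1 (RCL M2): stack=[0] mem=[0,0,0,0]
After op 2 (RCL M3): stack=[0,0] mem=[0,0,0,0]
After op 3 (push 20): stack=[0,0,20] mem=[0,0,0,0]
After op 4 (dup): stack=[0,0,20,20] mem=[0,0,0,0]
After op 5 (STO M1): stack=[0,0,20] mem=[0,20,0,0]
After op 6 (RCL M1): stack=[0,0,20,20] mem=[0,20,0,0]
After op 7 (+): stack=[0,0,40] mem=[0,20,0,0]
After op 8 (swap): stack=[0,40,0] mem=[0,20,0,0]
After op 9 (push 11): stack=[0,40,0,11] mem=[0,20,0,0]
After op 10 (dup): stack=[0,40,0,11,11] mem=[0,20,0,0]
After op 11 (-): stack=[0,40,0,0] mem=[0,20,0,0]

[0, 40, 0, 0]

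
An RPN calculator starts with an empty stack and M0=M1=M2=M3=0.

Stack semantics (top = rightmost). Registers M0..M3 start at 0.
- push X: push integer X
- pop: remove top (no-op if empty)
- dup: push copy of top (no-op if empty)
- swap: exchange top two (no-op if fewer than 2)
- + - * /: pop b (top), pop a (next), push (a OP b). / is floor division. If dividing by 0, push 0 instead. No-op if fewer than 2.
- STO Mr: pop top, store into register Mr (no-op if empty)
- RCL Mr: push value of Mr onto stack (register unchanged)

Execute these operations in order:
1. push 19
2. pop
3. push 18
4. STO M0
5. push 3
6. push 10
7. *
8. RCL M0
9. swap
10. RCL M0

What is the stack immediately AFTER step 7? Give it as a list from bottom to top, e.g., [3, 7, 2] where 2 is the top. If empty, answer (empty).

After op 1 (push 19): stack=[19] mem=[0,0,0,0]
After op 2 (pop): stack=[empty] mem=[0,0,0,0]
After op 3 (push 18): stack=[18] mem=[0,0,0,0]
After op 4 (STO M0): stack=[empty] mem=[18,0,0,0]
After op 5 (push 3): stack=[3] mem=[18,0,0,0]
After op 6 (push 10): stack=[3,10] mem=[18,0,0,0]
After op 7 (*): stack=[30] mem=[18,0,0,0]

[30]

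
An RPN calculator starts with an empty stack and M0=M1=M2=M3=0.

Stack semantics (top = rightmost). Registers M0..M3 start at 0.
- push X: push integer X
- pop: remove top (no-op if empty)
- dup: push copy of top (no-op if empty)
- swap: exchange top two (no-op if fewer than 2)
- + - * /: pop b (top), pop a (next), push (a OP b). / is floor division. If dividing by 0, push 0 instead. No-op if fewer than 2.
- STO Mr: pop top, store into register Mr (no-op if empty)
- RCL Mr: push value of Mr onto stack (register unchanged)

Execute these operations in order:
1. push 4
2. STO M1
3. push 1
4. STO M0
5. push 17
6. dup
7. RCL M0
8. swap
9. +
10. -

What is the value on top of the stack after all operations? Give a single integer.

After op 1 (push 4): stack=[4] mem=[0,0,0,0]
After op 2 (STO M1): stack=[empty] mem=[0,4,0,0]
After op 3 (push 1): stack=[1] mem=[0,4,0,0]
After op 4 (STO M0): stack=[empty] mem=[1,4,0,0]
After op 5 (push 17): stack=[17] mem=[1,4,0,0]
After op 6 (dup): stack=[17,17] mem=[1,4,0,0]
After op 7 (RCL M0): stack=[17,17,1] mem=[1,4,0,0]
After op 8 (swap): stack=[17,1,17] mem=[1,4,0,0]
After op 9 (+): stack=[17,18] mem=[1,4,0,0]
After op 10 (-): stack=[-1] mem=[1,4,0,0]

Answer: -1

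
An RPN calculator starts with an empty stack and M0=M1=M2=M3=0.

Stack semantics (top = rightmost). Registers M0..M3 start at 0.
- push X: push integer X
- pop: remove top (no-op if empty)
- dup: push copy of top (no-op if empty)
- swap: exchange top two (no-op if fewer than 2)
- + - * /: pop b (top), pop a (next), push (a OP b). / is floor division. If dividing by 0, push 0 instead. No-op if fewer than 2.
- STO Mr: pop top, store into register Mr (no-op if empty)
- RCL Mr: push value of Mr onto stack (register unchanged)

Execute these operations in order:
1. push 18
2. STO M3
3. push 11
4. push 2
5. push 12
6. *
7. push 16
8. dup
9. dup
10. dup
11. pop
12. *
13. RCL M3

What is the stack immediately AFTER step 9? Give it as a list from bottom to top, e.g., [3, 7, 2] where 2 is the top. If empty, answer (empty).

After op 1 (push 18): stack=[18] mem=[0,0,0,0]
After op 2 (STO M3): stack=[empty] mem=[0,0,0,18]
After op 3 (push 11): stack=[11] mem=[0,0,0,18]
After op 4 (push 2): stack=[11,2] mem=[0,0,0,18]
After op 5 (push 12): stack=[11,2,12] mem=[0,0,0,18]
After op 6 (*): stack=[11,24] mem=[0,0,0,18]
After op 7 (push 16): stack=[11,24,16] mem=[0,0,0,18]
After op 8 (dup): stack=[11,24,16,16] mem=[0,0,0,18]
After op 9 (dup): stack=[11,24,16,16,16] mem=[0,0,0,18]

[11, 24, 16, 16, 16]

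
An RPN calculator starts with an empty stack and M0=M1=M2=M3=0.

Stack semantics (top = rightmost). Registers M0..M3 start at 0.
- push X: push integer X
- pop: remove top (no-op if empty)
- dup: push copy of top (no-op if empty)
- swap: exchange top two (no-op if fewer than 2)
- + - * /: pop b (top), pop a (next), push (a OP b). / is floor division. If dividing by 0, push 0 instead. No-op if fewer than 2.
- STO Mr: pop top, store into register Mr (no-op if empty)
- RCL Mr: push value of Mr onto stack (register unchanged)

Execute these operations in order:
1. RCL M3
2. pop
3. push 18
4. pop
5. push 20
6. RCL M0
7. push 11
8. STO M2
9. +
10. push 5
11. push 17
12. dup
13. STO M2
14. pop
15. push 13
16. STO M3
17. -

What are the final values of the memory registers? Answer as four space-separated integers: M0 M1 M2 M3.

Answer: 0 0 17 13

Derivation:
After op 1 (RCL M3): stack=[0] mem=[0,0,0,0]
After op 2 (pop): stack=[empty] mem=[0,0,0,0]
After op 3 (push 18): stack=[18] mem=[0,0,0,0]
After op 4 (pop): stack=[empty] mem=[0,0,0,0]
After op 5 (push 20): stack=[20] mem=[0,0,0,0]
After op 6 (RCL M0): stack=[20,0] mem=[0,0,0,0]
After op 7 (push 11): stack=[20,0,11] mem=[0,0,0,0]
After op 8 (STO M2): stack=[20,0] mem=[0,0,11,0]
After op 9 (+): stack=[20] mem=[0,0,11,0]
After op 10 (push 5): stack=[20,5] mem=[0,0,11,0]
After op 11 (push 17): stack=[20,5,17] mem=[0,0,11,0]
After op 12 (dup): stack=[20,5,17,17] mem=[0,0,11,0]
After op 13 (STO M2): stack=[20,5,17] mem=[0,0,17,0]
After op 14 (pop): stack=[20,5] mem=[0,0,17,0]
After op 15 (push 13): stack=[20,5,13] mem=[0,0,17,0]
After op 16 (STO M3): stack=[20,5] mem=[0,0,17,13]
After op 17 (-): stack=[15] mem=[0,0,17,13]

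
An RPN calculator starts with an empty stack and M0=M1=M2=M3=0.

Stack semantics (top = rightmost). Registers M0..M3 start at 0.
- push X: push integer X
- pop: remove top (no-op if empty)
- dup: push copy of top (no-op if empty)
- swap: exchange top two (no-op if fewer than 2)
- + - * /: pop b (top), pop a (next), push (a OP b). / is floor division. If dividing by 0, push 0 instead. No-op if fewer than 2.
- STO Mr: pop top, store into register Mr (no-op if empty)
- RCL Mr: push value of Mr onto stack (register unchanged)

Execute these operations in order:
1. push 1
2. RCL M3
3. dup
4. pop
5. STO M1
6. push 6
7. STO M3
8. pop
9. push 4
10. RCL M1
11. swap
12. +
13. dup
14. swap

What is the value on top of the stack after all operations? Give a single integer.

Answer: 4

Derivation:
After op 1 (push 1): stack=[1] mem=[0,0,0,0]
After op 2 (RCL M3): stack=[1,0] mem=[0,0,0,0]
After op 3 (dup): stack=[1,0,0] mem=[0,0,0,0]
After op 4 (pop): stack=[1,0] mem=[0,0,0,0]
After op 5 (STO M1): stack=[1] mem=[0,0,0,0]
After op 6 (push 6): stack=[1,6] mem=[0,0,0,0]
After op 7 (STO M3): stack=[1] mem=[0,0,0,6]
After op 8 (pop): stack=[empty] mem=[0,0,0,6]
After op 9 (push 4): stack=[4] mem=[0,0,0,6]
After op 10 (RCL M1): stack=[4,0] mem=[0,0,0,6]
After op 11 (swap): stack=[0,4] mem=[0,0,0,6]
After op 12 (+): stack=[4] mem=[0,0,0,6]
After op 13 (dup): stack=[4,4] mem=[0,0,0,6]
After op 14 (swap): stack=[4,4] mem=[0,0,0,6]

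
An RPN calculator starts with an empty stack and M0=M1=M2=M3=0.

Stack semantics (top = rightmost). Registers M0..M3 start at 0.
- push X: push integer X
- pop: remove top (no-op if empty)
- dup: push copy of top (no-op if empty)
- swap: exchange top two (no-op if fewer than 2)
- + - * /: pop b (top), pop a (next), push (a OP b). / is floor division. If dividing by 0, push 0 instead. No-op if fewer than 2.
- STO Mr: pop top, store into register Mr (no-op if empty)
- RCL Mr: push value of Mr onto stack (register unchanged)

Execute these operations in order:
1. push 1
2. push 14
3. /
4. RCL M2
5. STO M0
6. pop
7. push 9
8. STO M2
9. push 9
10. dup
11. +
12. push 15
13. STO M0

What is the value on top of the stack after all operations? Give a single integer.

After op 1 (push 1): stack=[1] mem=[0,0,0,0]
After op 2 (push 14): stack=[1,14] mem=[0,0,0,0]
After op 3 (/): stack=[0] mem=[0,0,0,0]
After op 4 (RCL M2): stack=[0,0] mem=[0,0,0,0]
After op 5 (STO M0): stack=[0] mem=[0,0,0,0]
After op 6 (pop): stack=[empty] mem=[0,0,0,0]
After op 7 (push 9): stack=[9] mem=[0,0,0,0]
After op 8 (STO M2): stack=[empty] mem=[0,0,9,0]
After op 9 (push 9): stack=[9] mem=[0,0,9,0]
After op 10 (dup): stack=[9,9] mem=[0,0,9,0]
After op 11 (+): stack=[18] mem=[0,0,9,0]
After op 12 (push 15): stack=[18,15] mem=[0,0,9,0]
After op 13 (STO M0): stack=[18] mem=[15,0,9,0]

Answer: 18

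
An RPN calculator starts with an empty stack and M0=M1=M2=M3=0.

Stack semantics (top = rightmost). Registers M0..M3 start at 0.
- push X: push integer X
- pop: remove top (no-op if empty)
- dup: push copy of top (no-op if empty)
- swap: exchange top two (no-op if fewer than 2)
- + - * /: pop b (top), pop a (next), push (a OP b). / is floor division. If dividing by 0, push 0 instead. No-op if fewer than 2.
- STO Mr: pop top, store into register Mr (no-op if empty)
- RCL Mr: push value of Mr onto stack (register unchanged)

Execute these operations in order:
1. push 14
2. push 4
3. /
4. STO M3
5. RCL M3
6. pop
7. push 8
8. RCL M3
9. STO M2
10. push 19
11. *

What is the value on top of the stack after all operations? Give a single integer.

Answer: 152

Derivation:
After op 1 (push 14): stack=[14] mem=[0,0,0,0]
After op 2 (push 4): stack=[14,4] mem=[0,0,0,0]
After op 3 (/): stack=[3] mem=[0,0,0,0]
After op 4 (STO M3): stack=[empty] mem=[0,0,0,3]
After op 5 (RCL M3): stack=[3] mem=[0,0,0,3]
After op 6 (pop): stack=[empty] mem=[0,0,0,3]
After op 7 (push 8): stack=[8] mem=[0,0,0,3]
After op 8 (RCL M3): stack=[8,3] mem=[0,0,0,3]
After op 9 (STO M2): stack=[8] mem=[0,0,3,3]
After op 10 (push 19): stack=[8,19] mem=[0,0,3,3]
After op 11 (*): stack=[152] mem=[0,0,3,3]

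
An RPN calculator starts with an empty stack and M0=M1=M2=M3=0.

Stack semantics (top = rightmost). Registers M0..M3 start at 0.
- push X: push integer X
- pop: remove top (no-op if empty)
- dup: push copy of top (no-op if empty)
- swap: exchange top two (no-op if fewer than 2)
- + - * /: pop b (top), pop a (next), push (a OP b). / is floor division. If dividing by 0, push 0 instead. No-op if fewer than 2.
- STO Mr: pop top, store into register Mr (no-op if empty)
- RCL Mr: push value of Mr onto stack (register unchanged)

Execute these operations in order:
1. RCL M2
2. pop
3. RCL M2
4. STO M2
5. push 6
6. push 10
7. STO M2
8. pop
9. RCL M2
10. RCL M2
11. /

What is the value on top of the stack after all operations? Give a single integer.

Answer: 1

Derivation:
After op 1 (RCL M2): stack=[0] mem=[0,0,0,0]
After op 2 (pop): stack=[empty] mem=[0,0,0,0]
After op 3 (RCL M2): stack=[0] mem=[0,0,0,0]
After op 4 (STO M2): stack=[empty] mem=[0,0,0,0]
After op 5 (push 6): stack=[6] mem=[0,0,0,0]
After op 6 (push 10): stack=[6,10] mem=[0,0,0,0]
After op 7 (STO M2): stack=[6] mem=[0,0,10,0]
After op 8 (pop): stack=[empty] mem=[0,0,10,0]
After op 9 (RCL M2): stack=[10] mem=[0,0,10,0]
After op 10 (RCL M2): stack=[10,10] mem=[0,0,10,0]
After op 11 (/): stack=[1] mem=[0,0,10,0]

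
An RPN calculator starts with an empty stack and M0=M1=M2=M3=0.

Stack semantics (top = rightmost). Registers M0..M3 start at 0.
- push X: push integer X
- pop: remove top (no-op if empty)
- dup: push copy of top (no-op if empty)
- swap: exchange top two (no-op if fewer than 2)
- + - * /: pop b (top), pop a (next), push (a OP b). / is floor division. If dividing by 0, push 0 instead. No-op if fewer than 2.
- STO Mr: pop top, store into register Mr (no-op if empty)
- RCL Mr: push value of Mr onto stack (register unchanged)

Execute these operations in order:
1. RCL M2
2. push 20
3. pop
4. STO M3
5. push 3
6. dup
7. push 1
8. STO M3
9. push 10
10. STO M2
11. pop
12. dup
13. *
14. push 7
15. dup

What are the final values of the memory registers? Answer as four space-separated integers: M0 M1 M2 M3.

Answer: 0 0 10 1

Derivation:
After op 1 (RCL M2): stack=[0] mem=[0,0,0,0]
After op 2 (push 20): stack=[0,20] mem=[0,0,0,0]
After op 3 (pop): stack=[0] mem=[0,0,0,0]
After op 4 (STO M3): stack=[empty] mem=[0,0,0,0]
After op 5 (push 3): stack=[3] mem=[0,0,0,0]
After op 6 (dup): stack=[3,3] mem=[0,0,0,0]
After op 7 (push 1): stack=[3,3,1] mem=[0,0,0,0]
After op 8 (STO M3): stack=[3,3] mem=[0,0,0,1]
After op 9 (push 10): stack=[3,3,10] mem=[0,0,0,1]
After op 10 (STO M2): stack=[3,3] mem=[0,0,10,1]
After op 11 (pop): stack=[3] mem=[0,0,10,1]
After op 12 (dup): stack=[3,3] mem=[0,0,10,1]
After op 13 (*): stack=[9] mem=[0,0,10,1]
After op 14 (push 7): stack=[9,7] mem=[0,0,10,1]
After op 15 (dup): stack=[9,7,7] mem=[0,0,10,1]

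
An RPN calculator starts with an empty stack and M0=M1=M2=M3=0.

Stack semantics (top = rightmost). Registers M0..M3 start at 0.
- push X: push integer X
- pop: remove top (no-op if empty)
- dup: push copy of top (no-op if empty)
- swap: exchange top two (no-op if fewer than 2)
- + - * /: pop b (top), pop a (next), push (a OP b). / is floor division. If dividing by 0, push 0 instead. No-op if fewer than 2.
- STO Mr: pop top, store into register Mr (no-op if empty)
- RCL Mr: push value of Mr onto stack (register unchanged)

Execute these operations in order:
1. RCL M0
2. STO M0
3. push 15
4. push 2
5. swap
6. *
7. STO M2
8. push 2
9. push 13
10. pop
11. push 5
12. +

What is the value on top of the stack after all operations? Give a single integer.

Answer: 7

Derivation:
After op 1 (RCL M0): stack=[0] mem=[0,0,0,0]
After op 2 (STO M0): stack=[empty] mem=[0,0,0,0]
After op 3 (push 15): stack=[15] mem=[0,0,0,0]
After op 4 (push 2): stack=[15,2] mem=[0,0,0,0]
After op 5 (swap): stack=[2,15] mem=[0,0,0,0]
After op 6 (*): stack=[30] mem=[0,0,0,0]
After op 7 (STO M2): stack=[empty] mem=[0,0,30,0]
After op 8 (push 2): stack=[2] mem=[0,0,30,0]
After op 9 (push 13): stack=[2,13] mem=[0,0,30,0]
After op 10 (pop): stack=[2] mem=[0,0,30,0]
After op 11 (push 5): stack=[2,5] mem=[0,0,30,0]
After op 12 (+): stack=[7] mem=[0,0,30,0]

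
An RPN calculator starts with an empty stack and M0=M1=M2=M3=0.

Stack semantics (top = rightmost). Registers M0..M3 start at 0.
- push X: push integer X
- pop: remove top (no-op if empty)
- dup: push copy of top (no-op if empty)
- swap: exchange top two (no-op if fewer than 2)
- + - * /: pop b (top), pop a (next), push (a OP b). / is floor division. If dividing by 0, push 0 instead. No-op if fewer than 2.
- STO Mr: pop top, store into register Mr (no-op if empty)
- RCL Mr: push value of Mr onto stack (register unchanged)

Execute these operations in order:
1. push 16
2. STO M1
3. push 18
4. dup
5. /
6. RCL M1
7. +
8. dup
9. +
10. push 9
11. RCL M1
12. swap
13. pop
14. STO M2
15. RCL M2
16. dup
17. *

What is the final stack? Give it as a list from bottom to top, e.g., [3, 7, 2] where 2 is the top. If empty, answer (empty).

After op 1 (push 16): stack=[16] mem=[0,0,0,0]
After op 2 (STO M1): stack=[empty] mem=[0,16,0,0]
After op 3 (push 18): stack=[18] mem=[0,16,0,0]
After op 4 (dup): stack=[18,18] mem=[0,16,0,0]
After op 5 (/): stack=[1] mem=[0,16,0,0]
After op 6 (RCL M1): stack=[1,16] mem=[0,16,0,0]
After op 7 (+): stack=[17] mem=[0,16,0,0]
After op 8 (dup): stack=[17,17] mem=[0,16,0,0]
After op 9 (+): stack=[34] mem=[0,16,0,0]
After op 10 (push 9): stack=[34,9] mem=[0,16,0,0]
After op 11 (RCL M1): stack=[34,9,16] mem=[0,16,0,0]
After op 12 (swap): stack=[34,16,9] mem=[0,16,0,0]
After op 13 (pop): stack=[34,16] mem=[0,16,0,0]
After op 14 (STO M2): stack=[34] mem=[0,16,16,0]
After op 15 (RCL M2): stack=[34,16] mem=[0,16,16,0]
After op 16 (dup): stack=[34,16,16] mem=[0,16,16,0]
After op 17 (*): stack=[34,256] mem=[0,16,16,0]

Answer: [34, 256]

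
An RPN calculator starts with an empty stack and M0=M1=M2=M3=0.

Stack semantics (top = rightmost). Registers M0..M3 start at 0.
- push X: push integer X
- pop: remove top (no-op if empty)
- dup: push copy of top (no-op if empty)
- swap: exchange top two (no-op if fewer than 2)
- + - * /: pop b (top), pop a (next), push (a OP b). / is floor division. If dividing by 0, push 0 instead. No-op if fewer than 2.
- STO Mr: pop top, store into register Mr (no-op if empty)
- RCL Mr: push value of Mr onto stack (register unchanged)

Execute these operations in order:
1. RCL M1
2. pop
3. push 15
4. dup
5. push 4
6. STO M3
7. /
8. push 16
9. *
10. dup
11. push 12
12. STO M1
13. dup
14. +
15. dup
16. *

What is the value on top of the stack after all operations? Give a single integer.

After op 1 (RCL M1): stack=[0] mem=[0,0,0,0]
After op 2 (pop): stack=[empty] mem=[0,0,0,0]
After op 3 (push 15): stack=[15] mem=[0,0,0,0]
After op 4 (dup): stack=[15,15] mem=[0,0,0,0]
After op 5 (push 4): stack=[15,15,4] mem=[0,0,0,0]
After op 6 (STO M3): stack=[15,15] mem=[0,0,0,4]
After op 7 (/): stack=[1] mem=[0,0,0,4]
After op 8 (push 16): stack=[1,16] mem=[0,0,0,4]
After op 9 (*): stack=[16] mem=[0,0,0,4]
After op 10 (dup): stack=[16,16] mem=[0,0,0,4]
After op 11 (push 12): stack=[16,16,12] mem=[0,0,0,4]
After op 12 (STO M1): stack=[16,16] mem=[0,12,0,4]
After op 13 (dup): stack=[16,16,16] mem=[0,12,0,4]
After op 14 (+): stack=[16,32] mem=[0,12,0,4]
After op 15 (dup): stack=[16,32,32] mem=[0,12,0,4]
After op 16 (*): stack=[16,1024] mem=[0,12,0,4]

Answer: 1024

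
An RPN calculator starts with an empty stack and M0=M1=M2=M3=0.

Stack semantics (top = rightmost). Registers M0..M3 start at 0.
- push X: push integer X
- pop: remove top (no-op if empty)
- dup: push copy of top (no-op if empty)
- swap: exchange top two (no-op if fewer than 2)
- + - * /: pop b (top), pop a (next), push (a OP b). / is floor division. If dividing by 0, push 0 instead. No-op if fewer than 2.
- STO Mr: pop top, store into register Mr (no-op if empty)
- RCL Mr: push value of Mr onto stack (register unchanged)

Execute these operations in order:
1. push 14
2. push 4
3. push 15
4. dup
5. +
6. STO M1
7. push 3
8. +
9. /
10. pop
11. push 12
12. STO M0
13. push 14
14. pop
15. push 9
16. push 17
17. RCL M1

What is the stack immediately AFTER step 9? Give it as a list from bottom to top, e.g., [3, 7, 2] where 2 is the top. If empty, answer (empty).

After op 1 (push 14): stack=[14] mem=[0,0,0,0]
After op 2 (push 4): stack=[14,4] mem=[0,0,0,0]
After op 3 (push 15): stack=[14,4,15] mem=[0,0,0,0]
After op 4 (dup): stack=[14,4,15,15] mem=[0,0,0,0]
After op 5 (+): stack=[14,4,30] mem=[0,0,0,0]
After op 6 (STO M1): stack=[14,4] mem=[0,30,0,0]
After op 7 (push 3): stack=[14,4,3] mem=[0,30,0,0]
After op 8 (+): stack=[14,7] mem=[0,30,0,0]
After op 9 (/): stack=[2] mem=[0,30,0,0]

[2]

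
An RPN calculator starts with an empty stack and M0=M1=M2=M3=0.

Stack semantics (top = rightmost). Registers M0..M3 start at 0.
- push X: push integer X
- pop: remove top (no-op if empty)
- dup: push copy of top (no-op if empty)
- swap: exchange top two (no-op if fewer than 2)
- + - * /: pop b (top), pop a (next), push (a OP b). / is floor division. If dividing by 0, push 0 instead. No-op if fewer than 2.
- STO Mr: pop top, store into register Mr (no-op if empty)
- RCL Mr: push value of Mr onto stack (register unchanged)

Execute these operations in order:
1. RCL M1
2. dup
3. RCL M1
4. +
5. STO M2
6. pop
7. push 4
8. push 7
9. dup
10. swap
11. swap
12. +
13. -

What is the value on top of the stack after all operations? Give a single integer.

After op 1 (RCL M1): stack=[0] mem=[0,0,0,0]
After op 2 (dup): stack=[0,0] mem=[0,0,0,0]
After op 3 (RCL M1): stack=[0,0,0] mem=[0,0,0,0]
After op 4 (+): stack=[0,0] mem=[0,0,0,0]
After op 5 (STO M2): stack=[0] mem=[0,0,0,0]
After op 6 (pop): stack=[empty] mem=[0,0,0,0]
After op 7 (push 4): stack=[4] mem=[0,0,0,0]
After op 8 (push 7): stack=[4,7] mem=[0,0,0,0]
After op 9 (dup): stack=[4,7,7] mem=[0,0,0,0]
After op 10 (swap): stack=[4,7,7] mem=[0,0,0,0]
After op 11 (swap): stack=[4,7,7] mem=[0,0,0,0]
After op 12 (+): stack=[4,14] mem=[0,0,0,0]
After op 13 (-): stack=[-10] mem=[0,0,0,0]

Answer: -10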